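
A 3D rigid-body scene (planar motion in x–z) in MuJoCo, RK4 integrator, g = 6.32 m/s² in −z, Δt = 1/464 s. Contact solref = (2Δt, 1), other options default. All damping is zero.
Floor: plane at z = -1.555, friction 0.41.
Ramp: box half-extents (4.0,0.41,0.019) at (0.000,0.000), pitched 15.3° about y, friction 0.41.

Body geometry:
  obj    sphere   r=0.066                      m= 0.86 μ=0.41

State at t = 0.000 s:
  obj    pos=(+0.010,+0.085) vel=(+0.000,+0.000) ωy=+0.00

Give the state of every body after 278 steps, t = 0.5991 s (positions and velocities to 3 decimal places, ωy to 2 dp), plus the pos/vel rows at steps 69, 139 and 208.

State at t = 0.5991 s:
  obj    pos=(+0.216,+0.029) vel=(+0.688,-0.188) ωy=+10.81

Key-timestep trajectory:
   step    t(s)  obj.x    obj.z    obj.vx   obj.vz 
     69  0.1487   +0.023  +0.082  +0.171  -0.047
    139  0.2996   +0.062  +0.071  +0.344  -0.094
    208  0.4483   +0.126  +0.054  +0.515  -0.141


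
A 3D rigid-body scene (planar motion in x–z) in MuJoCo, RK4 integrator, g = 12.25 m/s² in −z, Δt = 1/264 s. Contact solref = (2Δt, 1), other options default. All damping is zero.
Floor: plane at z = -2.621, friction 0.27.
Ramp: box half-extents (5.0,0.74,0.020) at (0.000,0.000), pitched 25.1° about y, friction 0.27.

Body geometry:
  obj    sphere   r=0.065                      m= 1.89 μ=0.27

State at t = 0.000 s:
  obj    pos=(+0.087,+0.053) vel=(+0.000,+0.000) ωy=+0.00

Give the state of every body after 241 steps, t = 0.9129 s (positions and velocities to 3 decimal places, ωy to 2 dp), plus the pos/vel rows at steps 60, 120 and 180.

State at t = 0.9129 s:
  obj    pos=(+1.488,-0.603) vel=(+3.069,-1.437) ωy=+52.12

Key-timestep trajectory:
   step    t(s)  obj.x    obj.z    obj.vx   obj.vz 
     60  0.2273   +0.174  +0.012  +0.764  -0.358
    120  0.4545   +0.434  -0.110  +1.528  -0.716
    180  0.6818   +0.868  -0.313  +2.292  -1.074


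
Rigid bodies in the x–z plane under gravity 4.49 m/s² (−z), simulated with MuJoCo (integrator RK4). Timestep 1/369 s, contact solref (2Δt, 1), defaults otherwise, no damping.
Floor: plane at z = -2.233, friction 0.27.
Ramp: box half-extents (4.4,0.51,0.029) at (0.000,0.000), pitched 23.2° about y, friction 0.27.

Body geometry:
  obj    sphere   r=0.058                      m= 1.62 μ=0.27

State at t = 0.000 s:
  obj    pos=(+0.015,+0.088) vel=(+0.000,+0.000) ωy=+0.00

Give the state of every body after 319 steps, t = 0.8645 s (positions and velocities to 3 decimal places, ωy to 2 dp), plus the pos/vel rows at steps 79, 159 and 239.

State at t = 0.8645 s:
  obj    pos=(+0.449,-0.098) vel=(+1.004,-0.430) ωy=+18.83

Key-timestep trajectory:
   step    t(s)  obj.x    obj.z    obj.vx   obj.vz 
     79  0.2141   +0.042  +0.077  +0.249  -0.107
    159  0.4309   +0.123  +0.042  +0.500  -0.214
    239  0.6477   +0.259  -0.016  +0.752  -0.322


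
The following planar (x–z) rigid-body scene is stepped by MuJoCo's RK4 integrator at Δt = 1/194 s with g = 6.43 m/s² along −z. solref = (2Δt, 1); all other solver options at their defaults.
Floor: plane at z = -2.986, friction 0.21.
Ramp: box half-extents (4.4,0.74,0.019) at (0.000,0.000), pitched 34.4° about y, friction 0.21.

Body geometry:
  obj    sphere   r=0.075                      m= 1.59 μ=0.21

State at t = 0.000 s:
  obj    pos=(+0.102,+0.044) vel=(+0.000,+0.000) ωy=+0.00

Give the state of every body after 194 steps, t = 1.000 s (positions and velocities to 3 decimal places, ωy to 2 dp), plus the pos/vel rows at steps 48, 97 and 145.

State at t = 1.000 s:
  obj    pos=(+1.173,-0.689) vel=(+2.141,-1.466) ωy=+34.59

Key-timestep trajectory:
   step    t(s)  obj.x    obj.z    obj.vx   obj.vz 
     48  0.2474   +0.168  -0.001  +0.530  -0.363
     97  0.5000   +0.370  -0.139  +1.071  -0.733
    145  0.7474   +0.700  -0.366  +1.601  -1.096


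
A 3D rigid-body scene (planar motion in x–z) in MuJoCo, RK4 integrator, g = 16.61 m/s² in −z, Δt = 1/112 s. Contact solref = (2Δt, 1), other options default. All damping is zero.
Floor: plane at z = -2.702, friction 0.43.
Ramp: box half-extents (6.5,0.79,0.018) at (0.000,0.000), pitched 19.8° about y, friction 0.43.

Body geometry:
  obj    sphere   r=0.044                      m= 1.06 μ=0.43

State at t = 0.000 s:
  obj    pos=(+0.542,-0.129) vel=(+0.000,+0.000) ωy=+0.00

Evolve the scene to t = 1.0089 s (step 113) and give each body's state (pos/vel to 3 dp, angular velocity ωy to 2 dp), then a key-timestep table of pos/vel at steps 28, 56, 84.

State at t = 1.0089 s:
  obj    pos=(+2.466,-0.822) vel=(+3.814,-1.373) ωy=+92.15

Key-timestep trajectory:
   step    t(s)  obj.x    obj.z    obj.vx   obj.vz 
     28  0.2500   +0.660  -0.172  +0.945  -0.340
     56  0.5000   +1.015  -0.299  +1.890  -0.680
     84  0.7500   +1.605  -0.512  +2.835  -1.021


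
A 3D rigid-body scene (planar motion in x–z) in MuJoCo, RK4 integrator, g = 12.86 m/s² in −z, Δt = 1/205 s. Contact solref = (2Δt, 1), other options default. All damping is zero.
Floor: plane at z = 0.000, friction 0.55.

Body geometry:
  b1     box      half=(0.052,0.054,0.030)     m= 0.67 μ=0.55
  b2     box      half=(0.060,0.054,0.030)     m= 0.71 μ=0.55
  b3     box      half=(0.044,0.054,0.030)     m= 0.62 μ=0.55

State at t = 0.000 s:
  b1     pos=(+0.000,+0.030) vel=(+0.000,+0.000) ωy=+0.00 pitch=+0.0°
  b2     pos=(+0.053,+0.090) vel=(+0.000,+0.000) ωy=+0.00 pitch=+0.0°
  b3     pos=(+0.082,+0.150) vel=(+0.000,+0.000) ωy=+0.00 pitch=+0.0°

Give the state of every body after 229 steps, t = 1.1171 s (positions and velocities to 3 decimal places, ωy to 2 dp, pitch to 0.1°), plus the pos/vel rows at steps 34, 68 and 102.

State at t = 1.1171 s:
  b1     pos=(+0.000,+0.030) vel=(+0.000,+0.000) ωy=+0.00 pitch=+0.0°
  b2     pos=(+0.168,+0.061) vel=(+0.000,+0.000) ωy=+0.01 pitch=+140.8°
  b3     pos=(+0.258,+0.030) vel=(+0.000,+0.000) ωy=+0.00 pitch=+180.0°

Key-timestep trajectory:
   step    t(s)  b1.x    b1.z    b1.vx   b1.vz   b2.x    b2.z    b2.vx   b2.vz   b3.x    b3.z    b3.vx   b3.vz 
     34  0.1659   +0.000  +0.030  -0.001  +0.000   +0.069  +0.085  +0.216  -0.145   +0.126  +0.120  +0.519  -0.632
     68  0.3317   +0.000  +0.030  +0.000  +0.000   +0.123  +0.065  +0.218  +0.063   +0.210  +0.053  +0.374  -0.003
    102  0.4976   +0.000  +0.030  +0.000  +0.000   +0.147  +0.067  +0.147  -0.034   +0.257  +0.030  -0.002  +0.003


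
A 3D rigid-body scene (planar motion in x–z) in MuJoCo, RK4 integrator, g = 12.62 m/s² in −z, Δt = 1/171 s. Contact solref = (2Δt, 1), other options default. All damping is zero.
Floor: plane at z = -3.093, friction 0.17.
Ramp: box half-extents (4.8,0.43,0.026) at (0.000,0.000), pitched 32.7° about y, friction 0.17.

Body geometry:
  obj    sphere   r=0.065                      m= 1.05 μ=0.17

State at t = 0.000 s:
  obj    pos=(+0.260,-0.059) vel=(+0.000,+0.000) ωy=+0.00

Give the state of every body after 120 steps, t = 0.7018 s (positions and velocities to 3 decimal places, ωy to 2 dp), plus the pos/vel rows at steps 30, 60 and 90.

State at t = 0.7018 s:
  obj    pos=(+1.299,-0.726) vel=(+2.965,-1.890) ωy=+48.76

Key-timestep trajectory:
   step    t(s)  obj.x    obj.z    obj.vx   obj.vz 
     30  0.1754   +0.325  -0.101  +0.741  -0.473
     60  0.3509   +0.520  -0.226  +1.486  -0.936
     90  0.5263   +0.844  -0.434  +2.217  -1.433


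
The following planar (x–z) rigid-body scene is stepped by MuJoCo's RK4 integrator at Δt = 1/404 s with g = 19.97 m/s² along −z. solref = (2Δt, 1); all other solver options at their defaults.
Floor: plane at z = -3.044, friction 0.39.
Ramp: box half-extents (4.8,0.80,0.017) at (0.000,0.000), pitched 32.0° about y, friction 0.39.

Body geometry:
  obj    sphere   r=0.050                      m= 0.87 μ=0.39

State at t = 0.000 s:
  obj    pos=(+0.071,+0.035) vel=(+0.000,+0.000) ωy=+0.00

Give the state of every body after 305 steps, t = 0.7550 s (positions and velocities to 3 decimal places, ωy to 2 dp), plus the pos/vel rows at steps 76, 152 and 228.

State at t = 0.7550 s:
  obj    pos=(+1.898,-1.107) vel=(+4.840,-3.024) ωy=+114.12

Key-timestep trajectory:
   step    t(s)  obj.x    obj.z    obj.vx   obj.vz 
     76  0.1881   +0.184  -0.036  +1.206  -0.754
    152  0.3762   +0.525  -0.249  +2.412  -1.507
    228  0.5644   +1.092  -0.603  +3.618  -2.261


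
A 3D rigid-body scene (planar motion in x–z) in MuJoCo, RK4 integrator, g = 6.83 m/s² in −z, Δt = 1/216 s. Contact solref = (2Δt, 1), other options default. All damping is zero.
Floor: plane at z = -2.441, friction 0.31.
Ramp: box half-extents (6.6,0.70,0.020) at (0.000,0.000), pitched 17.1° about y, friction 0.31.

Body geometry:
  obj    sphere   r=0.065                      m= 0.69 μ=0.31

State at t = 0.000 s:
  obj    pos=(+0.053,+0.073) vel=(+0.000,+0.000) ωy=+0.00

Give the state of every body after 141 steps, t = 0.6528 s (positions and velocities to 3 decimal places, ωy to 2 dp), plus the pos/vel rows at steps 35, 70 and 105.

State at t = 0.6528 s:
  obj    pos=(+0.345,-0.017) vel=(+0.895,-0.275) ωy=+14.40

Key-timestep trajectory:
   step    t(s)  obj.x    obj.z    obj.vx   obj.vz 
     35  0.1620   +0.071  +0.067  +0.222  -0.068
     70  0.3241   +0.125  +0.050  +0.444  -0.137
    105  0.4861   +0.215  +0.023  +0.667  -0.205


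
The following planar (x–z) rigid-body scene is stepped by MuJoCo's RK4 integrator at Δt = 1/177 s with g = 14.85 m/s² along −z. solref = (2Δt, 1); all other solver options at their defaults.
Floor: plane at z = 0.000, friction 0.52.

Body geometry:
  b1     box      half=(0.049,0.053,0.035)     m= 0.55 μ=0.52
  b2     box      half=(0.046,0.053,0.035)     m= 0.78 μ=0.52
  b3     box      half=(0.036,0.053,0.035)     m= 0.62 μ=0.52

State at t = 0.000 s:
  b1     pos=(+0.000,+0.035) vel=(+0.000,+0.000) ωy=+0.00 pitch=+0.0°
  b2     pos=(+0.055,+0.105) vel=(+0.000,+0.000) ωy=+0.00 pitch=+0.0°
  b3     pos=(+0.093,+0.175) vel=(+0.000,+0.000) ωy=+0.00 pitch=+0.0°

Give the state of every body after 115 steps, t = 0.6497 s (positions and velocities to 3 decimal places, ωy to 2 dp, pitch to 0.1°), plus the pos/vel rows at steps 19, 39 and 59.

State at t = 0.6497 s:
  b1     pos=(+0.000,+0.035) vel=(+0.000,+0.000) ωy=+0.00 pitch=+0.0°
  b2     pos=(+0.098,+0.046) vel=(+0.000,+0.000) ωy=+0.00 pitch=+90.0°
  b3     pos=(+0.235,+0.036) vel=(+0.000,+0.000) ωy=+0.00 pitch=+90.0°

Key-timestep trajectory:
   step    t(s)  b1.x    b1.z    b1.vx   b1.vz   b2.x    b2.z    b2.vx   b2.vz   b3.x    b3.z    b3.vx   b3.vz 
     19  0.1073   +0.000  +0.035  -0.002  +0.000   +0.065  +0.102  +0.195  -0.099   +0.122  +0.157  +0.547  -0.442
     39  0.2203   +0.000  +0.035  +0.000  +0.000   +0.097  +0.045  +0.569  -0.727   +0.197  +0.036  +1.040  -0.514
     59  0.3333   +0.000  +0.035  +0.000  +0.000   +0.098  +0.046  +0.003  +0.004   +0.235  +0.039  -0.006  -0.151


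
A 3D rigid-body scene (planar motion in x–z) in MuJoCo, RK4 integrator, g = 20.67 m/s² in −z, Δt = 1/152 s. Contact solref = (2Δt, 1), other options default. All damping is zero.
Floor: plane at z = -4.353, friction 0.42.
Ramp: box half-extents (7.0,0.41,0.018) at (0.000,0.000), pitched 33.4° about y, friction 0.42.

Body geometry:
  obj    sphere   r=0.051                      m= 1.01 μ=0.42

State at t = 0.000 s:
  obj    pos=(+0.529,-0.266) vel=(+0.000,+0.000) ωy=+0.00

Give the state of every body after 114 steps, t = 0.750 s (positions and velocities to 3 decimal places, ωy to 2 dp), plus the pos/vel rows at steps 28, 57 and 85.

State at t = 0.750 s:
  obj    pos=(+2.437,-1.524) vel=(+5.088,-3.355) ωy=+119.50

Key-timestep trajectory:
   step    t(s)  obj.x    obj.z    obj.vx   obj.vz 
     28  0.1842   +0.644  -0.342  +1.250  -0.824
     57  0.3750   +1.006  -0.581  +2.544  -1.678
     85  0.5592   +1.590  -0.966  +3.794  -2.502


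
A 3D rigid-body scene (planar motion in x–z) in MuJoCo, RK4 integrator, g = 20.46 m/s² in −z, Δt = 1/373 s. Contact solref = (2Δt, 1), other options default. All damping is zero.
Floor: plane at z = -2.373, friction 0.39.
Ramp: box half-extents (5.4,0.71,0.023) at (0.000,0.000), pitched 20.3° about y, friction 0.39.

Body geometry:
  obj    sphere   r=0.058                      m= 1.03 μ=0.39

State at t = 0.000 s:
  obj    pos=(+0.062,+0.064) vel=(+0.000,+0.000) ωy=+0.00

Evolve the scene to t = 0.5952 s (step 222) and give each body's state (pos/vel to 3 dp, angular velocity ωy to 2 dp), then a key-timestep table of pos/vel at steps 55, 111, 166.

State at t = 0.5952 s:
  obj    pos=(+0.904,-0.248) vel=(+2.830,-1.047) ωy=+52.02

Key-timestep trajectory:
   step    t(s)  obj.x    obj.z    obj.vx   obj.vz 
     55  0.1475   +0.114  +0.044  +0.701  -0.259
    111  0.2976   +0.272  -0.014  +1.415  -0.523
    166  0.4450   +0.533  -0.111  +2.116  -0.783


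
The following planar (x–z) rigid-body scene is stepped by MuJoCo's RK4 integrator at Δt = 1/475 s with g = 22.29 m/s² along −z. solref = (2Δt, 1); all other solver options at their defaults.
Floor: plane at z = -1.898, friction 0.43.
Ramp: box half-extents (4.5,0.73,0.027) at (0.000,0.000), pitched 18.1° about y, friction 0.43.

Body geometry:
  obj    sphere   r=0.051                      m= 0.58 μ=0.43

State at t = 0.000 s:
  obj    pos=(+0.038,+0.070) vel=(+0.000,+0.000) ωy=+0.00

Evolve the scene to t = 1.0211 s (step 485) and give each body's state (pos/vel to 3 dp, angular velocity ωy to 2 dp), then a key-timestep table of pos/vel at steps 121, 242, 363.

State at t = 1.0211 s:
  obj    pos=(+2.489,-0.731) vel=(+4.801,-1.569) ωy=+99.02

Key-timestep trajectory:
   step    t(s)  obj.x    obj.z    obj.vx   obj.vz 
    121  0.2547   +0.191  +0.020  +1.198  -0.391
    242  0.5095   +0.648  -0.130  +2.395  -0.783
    363  0.7642   +1.411  -0.379  +3.593  -1.174


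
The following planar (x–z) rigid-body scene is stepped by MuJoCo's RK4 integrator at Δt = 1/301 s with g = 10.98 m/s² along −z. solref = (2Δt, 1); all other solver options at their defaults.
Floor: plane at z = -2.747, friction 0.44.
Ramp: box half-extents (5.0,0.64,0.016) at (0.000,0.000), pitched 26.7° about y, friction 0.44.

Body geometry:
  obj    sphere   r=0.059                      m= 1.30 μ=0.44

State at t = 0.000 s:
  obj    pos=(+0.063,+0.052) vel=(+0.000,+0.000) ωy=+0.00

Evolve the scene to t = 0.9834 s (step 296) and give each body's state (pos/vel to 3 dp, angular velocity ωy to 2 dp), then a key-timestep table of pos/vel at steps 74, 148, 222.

State at t = 0.9834 s:
  obj    pos=(+1.585,-0.713) vel=(+3.096,-1.557) ωy=+58.73

Key-timestep trajectory:
   step    t(s)  obj.x    obj.z    obj.vx   obj.vz 
     74  0.2458   +0.158  +0.004  +0.774  -0.389
    148  0.4917   +0.444  -0.139  +1.548  -0.779
    222  0.7375   +0.919  -0.378  +2.322  -1.168


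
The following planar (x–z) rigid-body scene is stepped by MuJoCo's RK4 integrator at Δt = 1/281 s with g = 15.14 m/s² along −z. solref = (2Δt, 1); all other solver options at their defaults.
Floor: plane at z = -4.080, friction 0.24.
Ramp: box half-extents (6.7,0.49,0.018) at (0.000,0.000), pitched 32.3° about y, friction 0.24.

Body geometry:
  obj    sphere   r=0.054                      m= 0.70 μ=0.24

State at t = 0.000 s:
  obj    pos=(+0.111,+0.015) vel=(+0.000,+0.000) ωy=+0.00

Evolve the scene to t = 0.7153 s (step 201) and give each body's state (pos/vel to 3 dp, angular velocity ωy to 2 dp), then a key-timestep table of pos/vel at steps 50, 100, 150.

State at t = 0.7153 s:
  obj    pos=(+1.361,-0.775) vel=(+3.494,-2.209) ωy=+76.53

Key-timestep trajectory:
   step    t(s)  obj.x    obj.z    obj.vx   obj.vz 
     50  0.1779   +0.188  -0.034  +0.869  -0.550
    100  0.3559   +0.420  -0.181  +1.739  -1.099
    150  0.5338   +0.807  -0.425  +2.608  -1.649


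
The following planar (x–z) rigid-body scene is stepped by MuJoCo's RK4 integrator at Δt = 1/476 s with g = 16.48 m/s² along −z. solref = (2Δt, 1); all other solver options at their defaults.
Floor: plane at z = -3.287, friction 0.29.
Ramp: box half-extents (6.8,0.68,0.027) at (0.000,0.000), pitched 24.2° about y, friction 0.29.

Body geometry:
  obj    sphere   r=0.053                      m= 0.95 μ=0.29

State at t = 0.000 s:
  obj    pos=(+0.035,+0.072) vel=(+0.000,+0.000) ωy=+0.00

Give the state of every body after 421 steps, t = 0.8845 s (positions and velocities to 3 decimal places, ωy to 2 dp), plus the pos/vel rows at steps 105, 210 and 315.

State at t = 0.8845 s:
  obj    pos=(+1.757,-0.702) vel=(+3.893,-1.750) ωy=+80.52

Key-timestep trajectory:
   step    t(s)  obj.x    obj.z    obj.vx   obj.vz 
    105  0.2206   +0.142  +0.024  +0.971  -0.436
    210  0.4412   +0.463  -0.121  +1.942  -0.873
    315  0.6618   +0.999  -0.361  +2.913  -1.309


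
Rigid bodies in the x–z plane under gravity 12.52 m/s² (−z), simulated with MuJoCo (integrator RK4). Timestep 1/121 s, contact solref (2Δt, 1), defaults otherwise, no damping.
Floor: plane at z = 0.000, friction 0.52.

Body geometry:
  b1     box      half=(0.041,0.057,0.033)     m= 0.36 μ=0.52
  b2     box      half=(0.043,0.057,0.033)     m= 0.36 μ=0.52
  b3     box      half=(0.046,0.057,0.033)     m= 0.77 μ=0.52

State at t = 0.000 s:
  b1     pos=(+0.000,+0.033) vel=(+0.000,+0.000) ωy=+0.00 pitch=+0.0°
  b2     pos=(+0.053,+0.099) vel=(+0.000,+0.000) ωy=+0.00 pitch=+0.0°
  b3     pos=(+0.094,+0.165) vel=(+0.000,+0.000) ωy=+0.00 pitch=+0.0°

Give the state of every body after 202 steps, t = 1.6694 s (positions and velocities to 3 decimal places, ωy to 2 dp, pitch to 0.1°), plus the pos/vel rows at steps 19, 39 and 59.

State at t = 1.6694 s:
  b1     pos=(+0.000,+0.033) vel=(+0.000,+0.000) ωy=+0.00 pitch=+0.0°
  b2     pos=(+0.092,+0.043) vel=(+0.000,+0.000) ωy=+0.00 pitch=+90.0°
  b3     pos=(+0.278,+0.033) vel=(+0.000,+0.000) ωy=+0.00 pitch=+180.0°

Key-timestep trajectory:
   step    t(s)  b1.x    b1.z    b1.vx   b1.vz   b2.x    b2.z    b2.vx   b2.vz   b3.x    b3.z    b3.vx   b3.vz 
     19  0.1570   +0.000  +0.033  +0.000  +0.000   +0.072  +0.082  +0.234  -0.411   +0.147  +0.104  +0.541  -1.086
     39  0.3223   +0.000  +0.033  +0.000  +0.000   +0.091  +0.043  -0.107  -0.062   +0.222  +0.056  +0.226  -0.010
     59  0.4876   +0.000  +0.033  +0.000  +0.000   +0.092  +0.043  +0.000  +0.000   +0.268  +0.041  +0.435  -0.391


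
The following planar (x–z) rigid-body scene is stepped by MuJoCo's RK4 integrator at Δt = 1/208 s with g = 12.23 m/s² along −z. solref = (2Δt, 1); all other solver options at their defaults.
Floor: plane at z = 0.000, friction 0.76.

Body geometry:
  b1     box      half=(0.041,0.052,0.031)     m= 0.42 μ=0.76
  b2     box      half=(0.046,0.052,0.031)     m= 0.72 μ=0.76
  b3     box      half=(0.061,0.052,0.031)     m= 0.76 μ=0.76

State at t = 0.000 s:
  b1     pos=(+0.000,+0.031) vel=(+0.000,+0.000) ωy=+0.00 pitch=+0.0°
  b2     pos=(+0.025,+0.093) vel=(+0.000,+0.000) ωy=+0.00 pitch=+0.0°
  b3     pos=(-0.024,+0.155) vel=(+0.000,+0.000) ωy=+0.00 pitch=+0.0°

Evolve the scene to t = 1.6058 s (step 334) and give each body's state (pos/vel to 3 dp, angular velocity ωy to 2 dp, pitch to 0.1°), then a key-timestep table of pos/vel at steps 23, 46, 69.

State at t = 1.6058 s:
  b1     pos=(+0.000,+0.031) vel=(+0.000,+0.000) ωy=+0.00 pitch=+0.0°
  b2     pos=(+0.025,+0.093) vel=(+0.000,+0.000) ωy=+0.00 pitch=+0.0°
  b3     pos=(-0.098,+0.061) vel=(+0.000,+0.000) ωy=+0.00 pitch=-90.0°

Key-timestep trajectory:
   step    t(s)  b1.x    b1.z    b1.vx   b1.vz   b2.x    b2.z    b2.vx   b2.vz   b3.x    b3.z    b3.vx   b3.vz 
     23  0.1106   +0.000  +0.031  +0.000  +0.000   +0.025  +0.093  +0.001  +0.000   -0.027  +0.154  -0.066  -0.013
     46  0.2212   +0.000  +0.031  +0.000  +0.000   +0.025  +0.093  +0.002  +0.000   -0.042  +0.147  -0.208  -0.176
     69  0.3317   +0.000  +0.031  +0.000  +0.000   +0.025  +0.093  +0.000  +0.000   -0.082  +0.088  -0.571  -0.926


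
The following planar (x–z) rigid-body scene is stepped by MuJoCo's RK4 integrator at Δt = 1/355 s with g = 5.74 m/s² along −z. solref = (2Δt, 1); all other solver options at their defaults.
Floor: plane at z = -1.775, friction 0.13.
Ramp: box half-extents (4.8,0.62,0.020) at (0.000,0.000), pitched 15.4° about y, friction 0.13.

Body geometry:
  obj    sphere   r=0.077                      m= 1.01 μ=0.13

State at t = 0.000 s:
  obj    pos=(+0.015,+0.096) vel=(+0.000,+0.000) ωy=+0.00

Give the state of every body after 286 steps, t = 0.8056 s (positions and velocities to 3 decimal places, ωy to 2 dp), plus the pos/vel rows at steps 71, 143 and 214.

State at t = 0.8056 s:
  obj    pos=(+0.356,+0.003) vel=(+0.846,-0.233) ωy=+11.39

Key-timestep trajectory:
   step    t(s)  obj.x    obj.z    obj.vx   obj.vz 
     71  0.2000   +0.036  +0.091  +0.210  -0.058
    143  0.4028   +0.100  +0.073  +0.423  -0.116
    214  0.6028   +0.206  +0.044  +0.633  -0.174


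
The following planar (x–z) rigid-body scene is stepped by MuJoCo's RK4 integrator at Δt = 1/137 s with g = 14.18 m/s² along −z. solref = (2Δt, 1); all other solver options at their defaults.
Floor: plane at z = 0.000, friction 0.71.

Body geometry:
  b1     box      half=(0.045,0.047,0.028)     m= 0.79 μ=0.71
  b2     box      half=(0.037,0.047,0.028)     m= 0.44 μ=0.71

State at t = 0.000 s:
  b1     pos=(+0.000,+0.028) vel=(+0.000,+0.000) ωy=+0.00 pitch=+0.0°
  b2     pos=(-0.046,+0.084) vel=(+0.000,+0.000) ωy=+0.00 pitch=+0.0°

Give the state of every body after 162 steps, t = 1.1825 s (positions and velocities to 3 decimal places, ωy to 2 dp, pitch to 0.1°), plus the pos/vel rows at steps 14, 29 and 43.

State at t = 1.1825 s:
  b1     pos=(+0.000,+0.028) vel=(+0.000,+0.000) ωy=+0.00 pitch=+0.0°
  b2     pos=(-0.080,+0.037) vel=(+0.000,+0.000) ωy=+0.00 pitch=-90.0°

Key-timestep trajectory:
   step    t(s)  b1.x    b1.z    b1.vx   b1.vz   b2.x    b2.z    b2.vx   b2.vz 
     14  0.1022   +0.000  +0.028  +0.000  +0.000   -0.048  +0.084  -0.044  -0.003
     29  0.2117   +0.000  +0.028  +0.000  +0.000   -0.061  +0.079  -0.229  -0.137
     43  0.3139   +0.000  +0.028  +0.000  +0.000   -0.082  +0.033  +0.067  +0.111


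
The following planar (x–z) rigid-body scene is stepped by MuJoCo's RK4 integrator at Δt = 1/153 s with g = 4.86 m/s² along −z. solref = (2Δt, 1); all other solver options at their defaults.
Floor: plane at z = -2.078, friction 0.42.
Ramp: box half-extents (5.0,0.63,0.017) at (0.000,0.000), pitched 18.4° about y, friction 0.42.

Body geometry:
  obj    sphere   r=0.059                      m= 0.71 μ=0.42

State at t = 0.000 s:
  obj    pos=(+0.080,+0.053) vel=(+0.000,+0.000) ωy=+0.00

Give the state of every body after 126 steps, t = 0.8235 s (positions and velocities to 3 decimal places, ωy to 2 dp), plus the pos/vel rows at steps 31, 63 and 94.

State at t = 0.8235 s:
  obj    pos=(+0.433,-0.064) vel=(+0.856,-0.285) ωy=+15.29

Key-timestep trajectory:
   step    t(s)  obj.x    obj.z    obj.vx   obj.vz 
     31  0.2026   +0.101  +0.046  +0.211  -0.070
     63  0.4118   +0.168  +0.024  +0.428  -0.142
     94  0.6144   +0.276  -0.012  +0.639  -0.213


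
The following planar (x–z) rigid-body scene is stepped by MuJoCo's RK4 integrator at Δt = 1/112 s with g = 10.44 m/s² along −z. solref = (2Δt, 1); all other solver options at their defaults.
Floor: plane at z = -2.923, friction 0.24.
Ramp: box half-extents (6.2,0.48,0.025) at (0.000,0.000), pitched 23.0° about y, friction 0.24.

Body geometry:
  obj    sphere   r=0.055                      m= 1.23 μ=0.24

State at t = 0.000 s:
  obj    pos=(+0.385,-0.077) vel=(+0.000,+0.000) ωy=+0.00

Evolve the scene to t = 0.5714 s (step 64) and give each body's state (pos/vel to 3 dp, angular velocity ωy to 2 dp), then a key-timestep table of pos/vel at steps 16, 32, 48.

State at t = 0.5714 s:
  obj    pos=(+0.823,-0.263) vel=(+1.533,-0.651) ωy=+30.26

Key-timestep trajectory:
   step    t(s)  obj.x    obj.z    obj.vx   obj.vz 
     16  0.1429   +0.413  -0.088  +0.383  -0.163
     32  0.2857   +0.495  -0.123  +0.766  -0.325
     48  0.4286   +0.632  -0.181  +1.150  -0.488


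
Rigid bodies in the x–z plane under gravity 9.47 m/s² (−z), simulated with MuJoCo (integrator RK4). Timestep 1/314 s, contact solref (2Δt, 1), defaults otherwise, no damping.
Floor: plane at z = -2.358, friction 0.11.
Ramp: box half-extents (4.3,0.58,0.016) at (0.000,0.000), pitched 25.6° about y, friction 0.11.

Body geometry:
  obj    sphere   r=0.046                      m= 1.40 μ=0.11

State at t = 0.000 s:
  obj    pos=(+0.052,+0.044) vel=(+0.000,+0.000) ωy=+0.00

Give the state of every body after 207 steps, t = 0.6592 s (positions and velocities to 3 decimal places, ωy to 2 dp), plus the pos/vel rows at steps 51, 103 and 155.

State at t = 0.6592 s:
  obj    pos=(+0.670,-0.252) vel=(+1.871,-0.908) ωy=+33.59

Key-timestep trajectory:
   step    t(s)  obj.x    obj.z    obj.vx   obj.vz 
     51  0.1624   +0.089  +0.026  +0.465  -0.212
    103  0.3280   +0.205  -0.029  +0.933  -0.445
    155  0.4936   +0.398  -0.122  +1.399  -0.685


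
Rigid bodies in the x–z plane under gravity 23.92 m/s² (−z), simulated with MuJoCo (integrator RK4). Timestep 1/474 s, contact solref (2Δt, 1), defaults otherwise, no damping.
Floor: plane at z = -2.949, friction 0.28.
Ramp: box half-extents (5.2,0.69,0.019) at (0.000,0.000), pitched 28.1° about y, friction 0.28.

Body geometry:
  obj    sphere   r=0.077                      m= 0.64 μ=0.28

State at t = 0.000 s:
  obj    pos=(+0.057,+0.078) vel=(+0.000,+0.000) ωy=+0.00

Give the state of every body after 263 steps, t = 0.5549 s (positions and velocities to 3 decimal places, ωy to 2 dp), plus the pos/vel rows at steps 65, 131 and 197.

State at t = 0.5549 s:
  obj    pos=(+1.150,-0.505) vel=(+3.939,-2.103) ωy=+57.98

Key-timestep trajectory:
   step    t(s)  obj.x    obj.z    obj.vx   obj.vz 
     65  0.1371   +0.124  +0.043  +0.974  -0.520
    131  0.2764   +0.328  -0.066  +1.962  -1.048
    197  0.4156   +0.670  -0.249  +2.951  -1.575


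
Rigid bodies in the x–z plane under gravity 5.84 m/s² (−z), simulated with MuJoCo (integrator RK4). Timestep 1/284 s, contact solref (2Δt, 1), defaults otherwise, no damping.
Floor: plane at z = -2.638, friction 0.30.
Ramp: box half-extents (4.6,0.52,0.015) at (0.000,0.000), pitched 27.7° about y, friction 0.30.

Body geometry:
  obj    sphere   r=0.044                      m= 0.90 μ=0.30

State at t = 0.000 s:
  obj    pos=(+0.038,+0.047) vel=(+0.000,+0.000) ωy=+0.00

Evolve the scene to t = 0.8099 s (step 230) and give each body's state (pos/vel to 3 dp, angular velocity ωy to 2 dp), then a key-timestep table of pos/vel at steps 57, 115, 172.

State at t = 0.8099 s:
  obj    pos=(+0.601,-0.249) vel=(+1.390,-0.730) ωy=+35.68

Key-timestep trajectory:
   step    t(s)  obj.x    obj.z    obj.vx   obj.vz 
     57  0.2007   +0.073  +0.029  +0.345  -0.181
    115  0.4049   +0.179  -0.027  +0.695  -0.365
    172  0.6056   +0.353  -0.119  +1.040  -0.546


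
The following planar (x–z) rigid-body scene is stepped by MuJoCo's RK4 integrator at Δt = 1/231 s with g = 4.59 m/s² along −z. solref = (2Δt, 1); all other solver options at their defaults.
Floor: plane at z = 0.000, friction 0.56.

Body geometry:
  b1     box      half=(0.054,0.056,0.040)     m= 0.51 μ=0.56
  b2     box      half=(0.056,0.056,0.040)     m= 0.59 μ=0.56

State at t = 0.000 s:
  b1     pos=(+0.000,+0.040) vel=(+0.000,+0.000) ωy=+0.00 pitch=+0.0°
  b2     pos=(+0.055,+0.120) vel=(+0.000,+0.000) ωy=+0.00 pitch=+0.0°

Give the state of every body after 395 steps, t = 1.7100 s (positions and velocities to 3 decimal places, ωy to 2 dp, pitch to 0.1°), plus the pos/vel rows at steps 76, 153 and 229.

State at t = 1.7100 s:
  b1     pos=(+0.000,+0.040) vel=(+0.000,+0.000) ωy=+0.00 pitch=+0.0°
  b2     pos=(+0.108,+0.056) vel=(+0.000,+0.000) ωy=+0.00 pitch=+90.0°

Key-timestep trajectory:
   step    t(s)  b1.x    b1.z    b1.vx   b1.vz   b2.x    b2.z    b2.vx   b2.vz 
     76  0.3290   +0.000  +0.040  +0.000  +0.000   +0.060  +0.119  +0.047  -0.008
    153  0.6623   +0.000  +0.040  +0.000  +0.000   +0.104  +0.058  +0.226  -0.606
    229  0.9913   +0.000  +0.040  +0.000  +0.000   +0.120  +0.063  -0.130  -0.056


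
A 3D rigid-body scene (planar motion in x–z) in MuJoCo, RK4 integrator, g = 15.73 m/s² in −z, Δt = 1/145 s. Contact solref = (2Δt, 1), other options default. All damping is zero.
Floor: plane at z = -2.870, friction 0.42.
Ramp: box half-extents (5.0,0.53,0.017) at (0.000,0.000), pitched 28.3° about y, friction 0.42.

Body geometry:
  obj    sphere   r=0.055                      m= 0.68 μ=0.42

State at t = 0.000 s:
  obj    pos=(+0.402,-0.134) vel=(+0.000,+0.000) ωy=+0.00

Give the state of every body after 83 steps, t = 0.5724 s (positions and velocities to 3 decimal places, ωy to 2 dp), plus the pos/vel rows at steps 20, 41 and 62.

State at t = 0.5724 s:
  obj    pos=(+1.170,-0.548) vel=(+2.684,-1.445) ωy=+55.42

Key-timestep trajectory:
   step    t(s)  obj.x    obj.z    obj.vx   obj.vz 
     20  0.1379   +0.447  -0.159  +0.647  -0.348
     41  0.2828   +0.589  -0.236  +1.326  -0.714
     62  0.4276   +0.831  -0.366  +2.005  -1.080


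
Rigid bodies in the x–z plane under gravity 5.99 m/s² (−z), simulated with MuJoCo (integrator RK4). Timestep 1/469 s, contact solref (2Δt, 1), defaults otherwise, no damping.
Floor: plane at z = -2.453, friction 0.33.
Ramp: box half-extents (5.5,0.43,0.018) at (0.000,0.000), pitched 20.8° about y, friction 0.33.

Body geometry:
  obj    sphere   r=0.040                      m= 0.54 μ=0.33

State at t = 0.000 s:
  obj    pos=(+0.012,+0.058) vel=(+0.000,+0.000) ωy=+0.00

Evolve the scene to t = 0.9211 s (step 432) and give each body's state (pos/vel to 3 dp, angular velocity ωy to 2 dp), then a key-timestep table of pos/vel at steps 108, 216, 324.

State at t = 0.9211 s:
  obj    pos=(+0.614,-0.171) vel=(+1.308,-0.497) ωy=+34.98

Key-timestep trajectory:
   step    t(s)  obj.x    obj.z    obj.vx   obj.vz 
    108  0.2303   +0.050  +0.043  +0.327  -0.124
    216  0.4606   +0.163  +0.000  +0.654  -0.248
    324  0.6908   +0.351  -0.071  +0.981  -0.373


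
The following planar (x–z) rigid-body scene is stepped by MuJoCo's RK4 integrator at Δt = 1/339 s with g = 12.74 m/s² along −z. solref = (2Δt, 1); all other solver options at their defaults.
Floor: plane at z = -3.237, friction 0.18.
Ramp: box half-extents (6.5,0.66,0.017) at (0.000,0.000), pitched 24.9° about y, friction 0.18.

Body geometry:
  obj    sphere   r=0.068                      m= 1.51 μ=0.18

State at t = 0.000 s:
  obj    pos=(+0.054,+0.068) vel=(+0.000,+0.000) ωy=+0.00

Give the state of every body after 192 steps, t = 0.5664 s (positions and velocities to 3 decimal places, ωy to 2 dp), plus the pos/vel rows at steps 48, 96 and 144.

State at t = 0.5664 s:
  obj    pos=(+0.612,-0.190) vel=(+1.968,-0.914) ωy=+31.90

Key-timestep trajectory:
   step    t(s)  obj.x    obj.z    obj.vx   obj.vz 
     48  0.1416   +0.089  +0.052  +0.492  -0.228
     96  0.2832   +0.194  +0.004  +0.984  -0.457
    144  0.4248   +0.368  -0.077  +1.476  -0.685


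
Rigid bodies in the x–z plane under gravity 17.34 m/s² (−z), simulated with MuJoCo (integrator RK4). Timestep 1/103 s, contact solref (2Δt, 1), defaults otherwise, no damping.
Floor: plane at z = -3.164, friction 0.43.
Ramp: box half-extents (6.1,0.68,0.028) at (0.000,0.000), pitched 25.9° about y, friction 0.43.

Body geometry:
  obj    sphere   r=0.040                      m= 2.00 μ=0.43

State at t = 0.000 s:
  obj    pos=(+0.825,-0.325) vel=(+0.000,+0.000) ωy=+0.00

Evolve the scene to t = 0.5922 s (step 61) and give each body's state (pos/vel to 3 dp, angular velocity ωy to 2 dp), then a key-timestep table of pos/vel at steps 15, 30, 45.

State at t = 0.5922 s:
  obj    pos=(+1.678,-0.739) vel=(+2.881,-1.399) ωy=+80.07

Key-timestep trajectory:
   step    t(s)  obj.x    obj.z    obj.vx   obj.vz 
     15  0.1456   +0.877  -0.350  +0.709  -0.344
     30  0.2913   +1.031  -0.425  +1.417  -0.688
     45  0.4369   +1.289  -0.551  +2.125  -1.032


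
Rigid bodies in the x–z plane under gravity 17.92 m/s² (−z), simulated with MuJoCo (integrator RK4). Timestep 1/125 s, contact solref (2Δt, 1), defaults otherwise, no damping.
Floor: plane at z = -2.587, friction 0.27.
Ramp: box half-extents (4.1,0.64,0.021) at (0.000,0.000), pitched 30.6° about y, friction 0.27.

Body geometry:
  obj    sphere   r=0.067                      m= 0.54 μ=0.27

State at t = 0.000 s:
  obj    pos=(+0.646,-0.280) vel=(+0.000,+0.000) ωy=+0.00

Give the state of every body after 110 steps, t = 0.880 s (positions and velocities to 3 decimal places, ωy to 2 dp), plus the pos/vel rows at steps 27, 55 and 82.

State at t = 0.880 s:
  obj    pos=(+2.818,-1.564) vel=(+4.936,-2.919) ωy=+85.55

Key-timestep trajectory:
   step    t(s)  obj.x    obj.z    obj.vx   obj.vz 
     27  0.2160   +0.777  -0.357  +1.212  -0.717
     55  0.4400   +1.189  -0.601  +2.468  -1.460
     82  0.6560   +1.853  -0.994  +3.680  -2.176


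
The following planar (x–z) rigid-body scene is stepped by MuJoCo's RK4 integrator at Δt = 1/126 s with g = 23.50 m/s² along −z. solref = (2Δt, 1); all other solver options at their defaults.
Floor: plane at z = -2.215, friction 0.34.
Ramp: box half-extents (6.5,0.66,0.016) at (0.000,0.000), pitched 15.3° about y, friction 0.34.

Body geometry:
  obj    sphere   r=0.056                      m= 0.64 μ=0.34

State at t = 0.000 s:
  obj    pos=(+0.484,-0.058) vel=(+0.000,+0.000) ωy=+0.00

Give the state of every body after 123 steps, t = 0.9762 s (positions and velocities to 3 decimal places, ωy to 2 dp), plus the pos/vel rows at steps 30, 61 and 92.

State at t = 0.9762 s:
  obj    pos=(+2.520,-0.615) vel=(+4.170,-1.141) ωy=+77.20

Key-timestep trajectory:
   step    t(s)  obj.x    obj.z    obj.vx   obj.vz 
     30  0.2381   +0.605  -0.091  +1.017  -0.278
     61  0.4841   +0.985  -0.195  +2.068  -0.566
     92  0.7302   +1.623  -0.369  +3.119  -0.853


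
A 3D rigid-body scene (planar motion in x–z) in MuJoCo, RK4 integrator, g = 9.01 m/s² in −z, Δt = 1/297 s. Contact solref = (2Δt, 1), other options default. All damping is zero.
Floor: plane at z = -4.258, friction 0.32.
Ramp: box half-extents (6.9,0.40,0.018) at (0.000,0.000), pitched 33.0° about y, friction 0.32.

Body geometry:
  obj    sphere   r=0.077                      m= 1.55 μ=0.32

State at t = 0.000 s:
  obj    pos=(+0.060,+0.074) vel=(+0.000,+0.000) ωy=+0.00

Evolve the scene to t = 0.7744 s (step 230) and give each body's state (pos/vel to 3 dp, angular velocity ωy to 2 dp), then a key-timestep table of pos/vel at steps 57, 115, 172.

State at t = 0.7744 s:
  obj    pos=(+0.942,-0.498) vel=(+2.277,-1.478) ωy=+35.25

Key-timestep trajectory:
   step    t(s)  obj.x    obj.z    obj.vx   obj.vz 
     57  0.1919   +0.114  +0.039  +0.564  -0.366
    115  0.3872   +0.281  -0.069  +1.138  -0.739
    172  0.5791   +0.553  -0.246  +1.703  -1.106


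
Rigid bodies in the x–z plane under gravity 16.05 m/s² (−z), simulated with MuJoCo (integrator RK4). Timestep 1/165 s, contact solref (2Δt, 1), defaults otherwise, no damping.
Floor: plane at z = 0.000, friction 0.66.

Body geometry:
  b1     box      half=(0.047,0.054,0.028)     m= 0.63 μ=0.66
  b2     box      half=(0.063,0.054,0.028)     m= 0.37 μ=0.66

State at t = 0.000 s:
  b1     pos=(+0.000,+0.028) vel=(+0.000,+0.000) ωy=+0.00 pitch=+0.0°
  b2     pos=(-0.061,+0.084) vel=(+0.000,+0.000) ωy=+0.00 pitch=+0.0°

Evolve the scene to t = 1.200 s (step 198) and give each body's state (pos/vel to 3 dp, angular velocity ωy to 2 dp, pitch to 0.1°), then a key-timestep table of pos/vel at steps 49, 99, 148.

State at t = 1.200 s:
  b1     pos=(+0.000,+0.028) vel=(+0.000,+0.000) ωy=+0.00 pitch=+0.0°
  b2     pos=(-0.077,+0.065) vel=(+0.000,+0.000) ωy=+0.01 pitch=-45.8°

Key-timestep trajectory:
   step    t(s)  b1.x    b1.z    b1.vx   b1.vz   b2.x    b2.z    b2.vx   b2.vz 
     49  0.2970   +0.000  +0.028  +0.004  +0.000   -0.076  +0.064  +0.049  -0.007
     99  0.6000   +0.000  +0.028  +0.000  +0.000   -0.077  +0.065  +0.000  +0.000
    148  0.8970   +0.000  +0.028  +0.000  +0.000   -0.077  +0.065  +0.000  +0.000


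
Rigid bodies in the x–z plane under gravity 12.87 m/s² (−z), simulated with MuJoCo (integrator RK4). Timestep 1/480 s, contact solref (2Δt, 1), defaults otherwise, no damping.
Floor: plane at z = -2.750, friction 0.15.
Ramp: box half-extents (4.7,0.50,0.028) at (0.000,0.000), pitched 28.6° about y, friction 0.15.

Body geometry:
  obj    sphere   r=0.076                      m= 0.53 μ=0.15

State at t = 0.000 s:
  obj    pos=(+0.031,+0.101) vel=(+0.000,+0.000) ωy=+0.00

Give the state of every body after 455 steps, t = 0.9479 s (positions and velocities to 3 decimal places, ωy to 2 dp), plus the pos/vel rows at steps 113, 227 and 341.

State at t = 0.9479 s:
  obj    pos=(+1.798,-0.862) vel=(+3.723,-2.027) ωy=+52.66

Key-timestep trajectory:
   step    t(s)  obj.x    obj.z    obj.vx   obj.vz 
    113  0.2354   +0.141  +0.042  +0.927  -0.510
    227  0.4729   +0.472  -0.139  +1.860  -1.012
    341  0.7104   +1.024  -0.440  +2.791  -1.522


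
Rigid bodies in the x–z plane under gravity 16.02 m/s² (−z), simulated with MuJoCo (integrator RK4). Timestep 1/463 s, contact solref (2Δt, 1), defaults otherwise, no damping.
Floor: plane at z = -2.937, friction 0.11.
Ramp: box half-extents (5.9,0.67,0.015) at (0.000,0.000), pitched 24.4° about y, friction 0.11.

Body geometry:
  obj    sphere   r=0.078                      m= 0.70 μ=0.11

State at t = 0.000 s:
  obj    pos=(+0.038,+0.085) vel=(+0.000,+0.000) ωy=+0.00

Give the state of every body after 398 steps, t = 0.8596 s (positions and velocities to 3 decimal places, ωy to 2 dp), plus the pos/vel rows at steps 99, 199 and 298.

State at t = 0.8596 s:
  obj    pos=(+1.725,-0.680) vel=(+3.925,-1.779) ωy=+44.22

Key-timestep trajectory:
   step    t(s)  obj.x    obj.z    obj.vx   obj.vz 
     99  0.2138   +0.142  +0.038  +0.973  -0.453
    199  0.4298   +0.460  -0.106  +1.967  -0.876
    298  0.6436   +0.984  -0.344  +2.933  -1.348


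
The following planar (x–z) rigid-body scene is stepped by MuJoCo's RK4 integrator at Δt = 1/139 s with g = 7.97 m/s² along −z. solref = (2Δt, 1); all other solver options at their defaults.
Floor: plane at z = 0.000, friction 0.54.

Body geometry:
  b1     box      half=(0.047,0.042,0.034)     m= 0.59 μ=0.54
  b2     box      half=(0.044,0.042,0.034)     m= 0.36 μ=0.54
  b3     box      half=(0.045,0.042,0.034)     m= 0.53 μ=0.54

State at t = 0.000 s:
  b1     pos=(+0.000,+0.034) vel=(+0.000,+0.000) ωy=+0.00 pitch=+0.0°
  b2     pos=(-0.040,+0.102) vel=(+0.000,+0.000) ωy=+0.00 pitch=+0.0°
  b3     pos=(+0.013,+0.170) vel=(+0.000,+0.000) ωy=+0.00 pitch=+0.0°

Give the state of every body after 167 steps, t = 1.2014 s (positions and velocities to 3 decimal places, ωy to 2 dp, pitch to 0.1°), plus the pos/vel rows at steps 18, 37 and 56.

State at t = 1.2014 s:
  b1     pos=(+0.000,+0.034) vel=(+0.000,+0.000) ωy=+0.00 pitch=+0.0°
  b2     pos=(-0.040,+0.102) vel=(+0.000,+0.000) ωy=+0.00 pitch=+0.0°
  b3     pos=(+0.129,+0.034) vel=(+0.000,+0.000) ωy=+0.00 pitch=+180.0°

Key-timestep trajectory:
   step    t(s)  b1.x    b1.z    b1.vx   b1.vz   b2.x    b2.z    b2.vx   b2.vz   b3.x    b3.z    b3.vx   b3.vz 
     18  0.1295   +0.000  +0.034  +0.000  +0.000   -0.040  +0.102  -0.001  +0.000   +0.023  +0.166  +0.166  -0.095
     37  0.2662   +0.000  +0.034  -0.002  -0.001   -0.040  +0.102  -0.002  +0.000   +0.055  +0.112  +0.490  -0.185
     56  0.4029   +0.000  +0.034  +0.000  +0.000   -0.040  +0.102  +0.000  +0.000   +0.125  +0.039  +0.518  -1.074


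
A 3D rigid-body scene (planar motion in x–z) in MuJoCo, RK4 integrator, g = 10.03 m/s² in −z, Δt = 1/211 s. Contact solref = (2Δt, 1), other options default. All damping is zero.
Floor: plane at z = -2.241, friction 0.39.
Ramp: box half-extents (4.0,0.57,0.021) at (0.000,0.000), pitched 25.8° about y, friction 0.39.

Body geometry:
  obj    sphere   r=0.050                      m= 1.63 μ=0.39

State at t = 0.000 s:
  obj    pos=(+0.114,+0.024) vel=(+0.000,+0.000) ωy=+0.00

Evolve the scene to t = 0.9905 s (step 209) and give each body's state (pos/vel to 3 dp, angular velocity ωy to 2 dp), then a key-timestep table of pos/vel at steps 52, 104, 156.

State at t = 0.9905 s:
  obj    pos=(+1.491,-0.642) vel=(+2.781,-1.344) ωy=+61.76

Key-timestep trajectory:
   step    t(s)  obj.x    obj.z    obj.vx   obj.vz 
     52  0.2464   +0.199  -0.017  +0.692  -0.335
    104  0.4929   +0.455  -0.141  +1.384  -0.669
    156  0.7393   +0.881  -0.347  +2.076  -1.003
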